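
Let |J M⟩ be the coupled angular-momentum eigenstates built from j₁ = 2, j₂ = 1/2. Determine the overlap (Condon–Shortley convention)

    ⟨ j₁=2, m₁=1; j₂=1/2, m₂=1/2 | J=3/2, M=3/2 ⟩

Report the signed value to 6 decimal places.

√[4·1!3!0!/5! · 3!1!1!0!3!0!] = √(36/5)
  +(−1)^1/∏(1,0,0,0,3,0)! = -1/6  (running -1/6)
⟨..|..⟩ = √(36/5)·(-1/6) = -0.447214

−√(1/5) = -0.447214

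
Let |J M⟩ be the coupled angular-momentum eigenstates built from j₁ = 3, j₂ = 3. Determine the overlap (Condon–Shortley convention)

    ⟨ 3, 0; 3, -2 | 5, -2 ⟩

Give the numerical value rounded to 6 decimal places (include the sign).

+√(1/3) ≈ +0.577350

j₁+j₂−J=1  J+j₁−j₂=5  J−j₁+j₂=5  j₁+j₂+J+1=12
(j₁±m₁, j₂±m₂, J±M) = (3,3,1,5,3,7)
P² = 43200
sum k=0..1:
  [0] +1/288 = 1/288
  [1] −1/1440 = -1/1440
S = 1/360
C² = P²·S² = 1/3 ; C = +0.577350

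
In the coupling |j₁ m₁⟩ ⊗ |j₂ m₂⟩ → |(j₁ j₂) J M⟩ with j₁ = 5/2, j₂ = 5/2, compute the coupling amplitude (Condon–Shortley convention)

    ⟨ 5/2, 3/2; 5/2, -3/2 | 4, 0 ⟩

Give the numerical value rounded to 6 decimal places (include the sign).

+√(9/28) ≈ +0.566947

√[9·1!4!4!/10! · 4!1!1!4!4!4!] = √(82944/175)
  +(−1)^0/∏(0,1,1,1,3,3)! = 1/36  (running 1/36)
  +(−1)^1/∏(1,0,0,0,4,4)! = -1/576  (running 5/192)
⟨..|..⟩ = √(82944/175)·(5/192) = +0.566947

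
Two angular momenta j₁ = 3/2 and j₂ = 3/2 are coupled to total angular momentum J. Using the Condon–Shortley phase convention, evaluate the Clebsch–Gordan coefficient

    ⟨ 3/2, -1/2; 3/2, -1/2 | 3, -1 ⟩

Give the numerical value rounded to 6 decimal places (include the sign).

+√(3/5) ≈ +0.774597

√[7·0!3!3!/7! · 1!2!1!2!2!4!] = √(48/5)
  +(−1)^0/∏(0,0,2,1,1,2)! = 1/4  (running 1/4)
⟨..|..⟩ = √(48/5)·(1/4) = +0.774597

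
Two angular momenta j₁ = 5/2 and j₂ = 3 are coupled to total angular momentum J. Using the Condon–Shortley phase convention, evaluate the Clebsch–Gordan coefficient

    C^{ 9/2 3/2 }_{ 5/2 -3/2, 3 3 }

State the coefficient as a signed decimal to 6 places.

−√(8/77) = -0.322329

j₁+j₂−J=1  J+j₁−j₂=4  J−j₁+j₂=5  j₁+j₂+J+1=11
(j₁±m₁, j₂±m₂, J±M) = (1,4,6,0,6,3)
P² = 4147200/77
sum k=1..1:
  [1] −1/720 = -1/720
S = -1/720
C² = P²·S² = 8/77 ; C = -0.322329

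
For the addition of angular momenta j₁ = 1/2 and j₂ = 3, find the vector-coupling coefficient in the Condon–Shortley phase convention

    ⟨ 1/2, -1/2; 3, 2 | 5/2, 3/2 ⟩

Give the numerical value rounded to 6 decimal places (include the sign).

√[6·1!0!5!/7! · 0!1!5!1!4!1!] = √(2880/7)
  +(−1)^1/∏(1,0,0,4,0,1)! = -1/24  (running -1/24)
⟨..|..⟩ = √(2880/7)·(-1/24) = -0.845154

−√(5/7) = -0.845154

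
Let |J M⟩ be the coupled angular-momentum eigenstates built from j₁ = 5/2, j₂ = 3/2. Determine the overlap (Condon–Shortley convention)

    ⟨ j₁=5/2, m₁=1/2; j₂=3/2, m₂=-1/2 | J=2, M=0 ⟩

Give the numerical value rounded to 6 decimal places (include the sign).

triangle: 2!×3!×1!/7! = 12/5040
(j±m)!: 3!×2!×1!×2!×2!×2! = 96
prefactor² = (2J+1)×Δ×N² = 8/7
  k=0: +1/(0!×2!×2!×1!×1!×0!) = 1/4
  k=1: −1/(1!×1!×1!×0!×2!×1!) = -1/2
Σ = -1/4  ⇒  CG² = 8/7×(-1/4)² = 1/14
CG = −√(1/14) = -0.267261

-0.267261  (= −√(1/14))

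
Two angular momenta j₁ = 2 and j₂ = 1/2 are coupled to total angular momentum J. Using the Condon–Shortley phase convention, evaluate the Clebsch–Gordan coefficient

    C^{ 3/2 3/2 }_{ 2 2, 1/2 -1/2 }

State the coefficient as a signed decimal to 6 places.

+0.894427  (= +√(4/5))

j₁+j₂−J=1  J+j₁−j₂=3  J−j₁+j₂=0  j₁+j₂+J+1=5
(j₁±m₁, j₂±m₂, J±M) = (4,0,0,1,3,0)
P² = 144/5
sum k=0..0:
  [0] +1/6 = 1/6
S = 1/6
C² = P²·S² = 4/5 ; C = +0.894427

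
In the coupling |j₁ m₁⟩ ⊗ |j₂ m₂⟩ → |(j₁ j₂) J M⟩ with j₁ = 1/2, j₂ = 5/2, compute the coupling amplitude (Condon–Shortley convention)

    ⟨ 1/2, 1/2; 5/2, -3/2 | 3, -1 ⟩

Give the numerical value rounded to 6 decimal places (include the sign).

√[7·0!1!5!/7! · 1!0!1!4!2!4!] = √(192)
  +(−1)^0/∏(0,0,0,1,1,4)! = 1/24  (running 1/24)
⟨..|..⟩ = √(192)·(1/24) = +0.577350

+0.577350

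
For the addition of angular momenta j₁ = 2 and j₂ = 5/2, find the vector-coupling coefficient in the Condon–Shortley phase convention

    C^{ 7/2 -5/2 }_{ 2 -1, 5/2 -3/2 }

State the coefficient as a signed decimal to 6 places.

+0.125988  (= +√(1/63))

√[8·1!3!4!/9! · 1!3!1!4!1!6!] = √(2304/7)
  +(−1)^0/∏(0,1,3,1,0,3)! = 1/36  (running 1/36)
  +(−1)^1/∏(1,0,2,0,1,4)! = -1/48  (running 1/144)
⟨..|..⟩ = √(2304/7)·(1/144) = +0.125988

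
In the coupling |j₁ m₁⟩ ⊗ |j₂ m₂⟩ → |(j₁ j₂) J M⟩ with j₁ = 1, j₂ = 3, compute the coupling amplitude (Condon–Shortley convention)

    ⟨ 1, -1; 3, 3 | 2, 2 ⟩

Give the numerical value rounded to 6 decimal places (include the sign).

+√(5/7) ≈ +0.845154

√[5·2!0!4!/7! · 0!2!6!0!4!0!] = √(11520/7)
  +(−1)^2/∏(2,0,0,4,0,0)! = 1/48  (running 1/48)
⟨..|..⟩ = √(11520/7)·(1/48) = +0.845154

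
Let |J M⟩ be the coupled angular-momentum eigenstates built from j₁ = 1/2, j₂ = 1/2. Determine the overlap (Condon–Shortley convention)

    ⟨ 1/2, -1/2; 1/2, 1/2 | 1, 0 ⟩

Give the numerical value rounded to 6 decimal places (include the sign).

+√(1/2) ≈ +0.707107

√[3·0!1!1!/3! · 0!1!1!0!1!1!] = √(1/2)
  +(−1)^0/∏(0,0,1,1,0,0)! = 1  (running 1)
⟨..|..⟩ = √(1/2)·(1) = +0.707107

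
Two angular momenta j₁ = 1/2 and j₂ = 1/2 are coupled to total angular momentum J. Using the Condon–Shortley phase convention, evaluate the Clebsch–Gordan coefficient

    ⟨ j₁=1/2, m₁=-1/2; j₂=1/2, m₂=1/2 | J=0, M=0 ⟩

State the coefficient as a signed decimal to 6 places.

triangle: 1!·0!·0!/2! = 1/2
(j±m)!: 0!·1!·1!·0!·0!·0! = 1
prefactor² = (2J+1)·Δ·N² = 1/2
  k=1: −1/(1!·0!·0!·0!·0!·0!) = -1
Σ = -1  ⇒  CG² = 1/2·(-1)² = 1/2
CG = −√(1/2) = -0.707107

-0.707107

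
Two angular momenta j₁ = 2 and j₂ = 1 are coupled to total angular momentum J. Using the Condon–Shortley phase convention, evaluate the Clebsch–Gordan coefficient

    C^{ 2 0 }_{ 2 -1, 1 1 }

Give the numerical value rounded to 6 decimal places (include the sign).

−√(1/2) ≈ -0.707107

j₁+j₂−J=1  J+j₁−j₂=3  J−j₁+j₂=1  j₁+j₂+J+1=6
(j₁±m₁, j₂±m₂, J±M) = (1,3,2,0,2,2)
P² = 2
sum k=1..1:
  [1] −1/2 = -1/2
S = -1/2
C² = P²·S² = 1/2 ; C = -0.707107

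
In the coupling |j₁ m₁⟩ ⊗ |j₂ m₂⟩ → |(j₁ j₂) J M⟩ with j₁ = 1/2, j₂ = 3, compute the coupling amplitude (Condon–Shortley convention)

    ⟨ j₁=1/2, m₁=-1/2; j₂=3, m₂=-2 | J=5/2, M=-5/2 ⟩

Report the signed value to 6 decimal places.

j₁+j₂−J=1  J+j₁−j₂=0  J−j₁+j₂=5  j₁+j₂+J+1=7
(j₁±m₁, j₂±m₂, J±M) = (0,1,1,5,0,5)
P² = 14400/7
sum k=1..1:
  [1] −1/120 = -1/120
S = -1/120
C² = P²·S² = 1/7 ; C = -0.377964

−√(1/7) = -0.377964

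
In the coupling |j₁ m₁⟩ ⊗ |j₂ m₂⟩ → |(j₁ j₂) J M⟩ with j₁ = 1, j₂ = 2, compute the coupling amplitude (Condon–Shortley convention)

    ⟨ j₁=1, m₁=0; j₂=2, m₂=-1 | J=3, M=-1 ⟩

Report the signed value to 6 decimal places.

+√(8/15) ≈ +0.730297

triangle: 0!×2!×4!/7! = 48/5040
(j±m)!: 1!×1!×1!×3!×2!×4! = 288
prefactor² = (2J+1)×Δ×N² = 96/5
  k=0: +1/(0!×0!×1!×1!×1!×3!) = 1/6
Σ = 1/6  ⇒  CG² = 96/5×1/6² = 8/15
CG = +√(8/15) = +0.730297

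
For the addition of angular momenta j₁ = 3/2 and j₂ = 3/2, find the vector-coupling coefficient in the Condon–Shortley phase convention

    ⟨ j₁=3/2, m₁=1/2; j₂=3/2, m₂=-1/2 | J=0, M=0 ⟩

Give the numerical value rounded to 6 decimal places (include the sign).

−√(1/4) ≈ -0.500000

√[1·3!0!0!/4! · 2!1!1!2!0!0!] = √(1)
  +(−1)^1/∏(1,2,0,0,0,0)! = -1/2  (running -1/2)
⟨..|..⟩ = √(1)·(-1/2) = -0.500000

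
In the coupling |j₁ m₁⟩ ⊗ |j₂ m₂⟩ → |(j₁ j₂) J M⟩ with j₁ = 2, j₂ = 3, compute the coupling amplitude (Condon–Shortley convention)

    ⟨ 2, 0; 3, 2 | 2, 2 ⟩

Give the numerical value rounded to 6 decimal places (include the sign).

+0.597614  (= +√(5/14))

triangle: 3!×1!×3!/8! = 36/40320
(j±m)!: 2!×2!×5!×1!×4!×0! = 11520
prefactor² = (2J+1)×Δ×N² = 360/7
  k=2: +1/(2!×1!×0!×3!×1!×0!) = 1/12
Σ = 1/12  ⇒  CG² = 360/7×1/12² = 5/14
CG = +√(5/14) = +0.597614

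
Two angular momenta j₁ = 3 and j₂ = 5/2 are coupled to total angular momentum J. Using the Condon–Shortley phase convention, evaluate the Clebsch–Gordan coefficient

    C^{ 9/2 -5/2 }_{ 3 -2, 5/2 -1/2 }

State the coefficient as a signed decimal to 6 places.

-0.497468

triangle: 1!×5!×4!/11! = 2880/39916800
(j±m)!: 1!×5!×2!×3!×2!×7! = 14515200
prefactor² = (2J+1)×Δ×N² = 115200/11
  k=0: +1/(0!×1!×5!×2!×0!×2!) = 1/480
  k=1: −1/(1!×0!×4!×1!×1!×3!) = -1/144
Σ = -7/1440  ⇒  CG² = 115200/11×(-7/1440)² = 49/198
CG = −√(49/198) = -0.497468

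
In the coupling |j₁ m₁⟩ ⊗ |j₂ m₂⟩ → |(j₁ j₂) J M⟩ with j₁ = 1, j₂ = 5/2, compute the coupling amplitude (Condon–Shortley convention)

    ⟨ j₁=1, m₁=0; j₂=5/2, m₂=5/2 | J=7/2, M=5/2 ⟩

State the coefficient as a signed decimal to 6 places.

j₁+j₂−J=0  J+j₁−j₂=2  J−j₁+j₂=5  j₁+j₂+J+1=8
(j₁±m₁, j₂±m₂, J±M) = (1,1,5,0,6,1)
P² = 28800/7
sum k=0..0:
  [0] +1/120 = 1/120
S = 1/120
C² = P²·S² = 2/7 ; C = +0.534522

+√(2/7) = +0.534522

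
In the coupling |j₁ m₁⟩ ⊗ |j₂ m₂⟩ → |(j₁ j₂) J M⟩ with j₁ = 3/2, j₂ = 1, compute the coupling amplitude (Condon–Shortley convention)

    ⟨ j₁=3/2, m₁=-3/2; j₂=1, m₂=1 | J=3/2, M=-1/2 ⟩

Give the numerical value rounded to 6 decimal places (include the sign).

√[4·1!2!1!/5! · 0!3!2!0!1!2!] = √(8/5)
  +(−1)^1/∏(1,0,2,1,0,0)! = -1/2  (running -1/2)
⟨..|..⟩ = √(8/5)·(-1/2) = -0.632456

−√(2/5) ≈ -0.632456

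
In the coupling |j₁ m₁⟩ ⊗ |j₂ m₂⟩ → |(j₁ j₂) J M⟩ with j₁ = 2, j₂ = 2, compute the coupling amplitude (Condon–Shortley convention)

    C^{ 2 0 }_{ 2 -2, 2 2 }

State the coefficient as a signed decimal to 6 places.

+√(2/7) = +0.534522

triangle: 2!×2!×2!/7! = 8/5040
(j±m)!: 0!×4!×4!×0!×2!×2! = 2304
prefactor² = (2J+1)×Δ×N² = 128/7
  k=2: +1/(2!×0!×2!×2!×0!×0!) = 1/8
Σ = 1/8  ⇒  CG² = 128/7×1/8² = 2/7
CG = +√(2/7) = +0.534522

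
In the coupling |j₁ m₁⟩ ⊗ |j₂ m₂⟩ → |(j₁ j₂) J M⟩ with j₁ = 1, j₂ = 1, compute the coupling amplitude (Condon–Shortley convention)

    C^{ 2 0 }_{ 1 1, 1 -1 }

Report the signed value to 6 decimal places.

+√(1/6) ≈ +0.408248

√[5·0!2!2!/5! · 2!0!0!2!2!2!] = √(8/3)
  +(−1)^0/∏(0,0,0,0,2,2)! = 1/4  (running 1/4)
⟨..|..⟩ = √(8/3)·(1/4) = +0.408248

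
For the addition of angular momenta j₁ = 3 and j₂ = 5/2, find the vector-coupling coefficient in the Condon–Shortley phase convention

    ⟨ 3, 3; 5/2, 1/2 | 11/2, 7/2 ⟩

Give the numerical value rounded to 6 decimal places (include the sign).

√[12·0!6!5!/12! · 6!0!3!2!9!2!] = √(149299200/11)
  +(−1)^0/∏(0,0,0,3,6,2)! = 1/8640  (running 1/8640)
⟨..|..⟩ = √(149299200/11)·(1/8640) = +0.426401

+0.426401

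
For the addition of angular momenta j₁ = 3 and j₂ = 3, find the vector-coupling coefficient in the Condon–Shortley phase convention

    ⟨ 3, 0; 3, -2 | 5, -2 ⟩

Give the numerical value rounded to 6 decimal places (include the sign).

triangle: 1!×5!×5!/12! = 14400/479001600
(j±m)!: 3!×3!×1!×5!×3!×7! = 130636800
prefactor² = (2J+1)×Δ×N² = 43200
  k=0: +1/(0!×1!×3!×1!×2!×4!) = 1/288
  k=1: −1/(1!×0!×2!×0!×3!×5!) = -1/1440
Σ = 1/360  ⇒  CG² = 43200×1/360² = 1/3
CG = +√(1/3) = +0.577350

+0.577350  (= +√(1/3))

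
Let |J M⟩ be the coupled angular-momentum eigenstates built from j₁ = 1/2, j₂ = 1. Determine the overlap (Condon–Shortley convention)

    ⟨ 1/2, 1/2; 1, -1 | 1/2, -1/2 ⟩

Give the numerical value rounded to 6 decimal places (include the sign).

j₁+j₂−J=1  J+j₁−j₂=0  J−j₁+j₂=1  j₁+j₂+J+1=3
(j₁±m₁, j₂±m₂, J±M) = (1,0,0,2,0,1)
P² = 2/3
sum k=0..0:
  [0] +1/1 = 1
S = 1
C² = P²·S² = 2/3 ; C = +0.816497

+0.816497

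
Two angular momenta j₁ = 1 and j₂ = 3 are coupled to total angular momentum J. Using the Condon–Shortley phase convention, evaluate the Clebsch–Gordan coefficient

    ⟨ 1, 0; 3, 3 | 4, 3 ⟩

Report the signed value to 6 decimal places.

j₁+j₂−J=0  J+j₁−j₂=2  J−j₁+j₂=6  j₁+j₂+J+1=9
(j₁±m₁, j₂±m₂, J±M) = (1,1,6,0,7,1)
P² = 129600
sum k=0..0:
  [0] +1/720 = 1/720
S = 1/720
C² = P²·S² = 1/4 ; C = +0.500000

+√(1/4) = +0.500000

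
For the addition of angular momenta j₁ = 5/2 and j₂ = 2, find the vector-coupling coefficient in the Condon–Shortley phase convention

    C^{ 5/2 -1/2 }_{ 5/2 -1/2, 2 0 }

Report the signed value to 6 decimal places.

-0.478091

√[6·2!3!2!/8! · 2!3!2!2!2!3!] = √(72/35)
  +(−1)^0/∏(0,2,3,2,0,0)! = 1/24  (running 1/24)
  +(−1)^1/∏(1,1,2,1,1,1)! = -1/2  (running -11/24)
  +(−1)^2/∏(2,0,1,0,2,2)! = 1/8  (running -1/3)
⟨..|..⟩ = √(72/35)·(-1/3) = -0.478091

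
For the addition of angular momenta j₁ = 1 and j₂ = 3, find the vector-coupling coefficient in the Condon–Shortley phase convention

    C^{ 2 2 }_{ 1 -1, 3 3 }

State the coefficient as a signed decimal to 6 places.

+√(5/7) ≈ +0.845154

√[5·2!0!4!/7! · 0!2!6!0!4!0!] = √(11520/7)
  +(−1)^2/∏(2,0,0,4,0,0)! = 1/48  (running 1/48)
⟨..|..⟩ = √(11520/7)·(1/48) = +0.845154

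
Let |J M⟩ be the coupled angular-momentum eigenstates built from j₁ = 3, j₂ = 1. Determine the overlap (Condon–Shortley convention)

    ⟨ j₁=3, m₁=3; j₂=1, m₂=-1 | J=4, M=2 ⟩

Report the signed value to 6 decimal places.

√[9·0!6!2!/9! · 6!0!0!2!6!2!] = √(518400/7)
  +(−1)^0/∏(0,0,0,0,6,2)! = 1/1440  (running 1/1440)
⟨..|..⟩ = √(518400/7)·(1/1440) = +0.188982

+√(1/28) ≈ +0.188982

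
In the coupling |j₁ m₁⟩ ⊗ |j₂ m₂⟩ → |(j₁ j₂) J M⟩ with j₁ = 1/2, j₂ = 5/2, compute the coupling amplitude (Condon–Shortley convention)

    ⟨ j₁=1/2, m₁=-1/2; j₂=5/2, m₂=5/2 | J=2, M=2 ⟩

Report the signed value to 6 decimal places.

j₁+j₂−J=1  J+j₁−j₂=0  J−j₁+j₂=4  j₁+j₂+J+1=6
(j₁±m₁, j₂±m₂, J±M) = (0,1,5,0,4,0)
P² = 480
sum k=1..1:
  [1] −1/24 = -1/24
S = -1/24
C² = P²·S² = 5/6 ; C = -0.912871

-0.912871  (= −√(5/6))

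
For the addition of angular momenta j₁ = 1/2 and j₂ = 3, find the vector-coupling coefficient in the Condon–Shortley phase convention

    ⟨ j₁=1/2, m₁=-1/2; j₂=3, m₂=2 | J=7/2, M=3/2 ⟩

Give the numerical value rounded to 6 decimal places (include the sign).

j₁+j₂−J=0  J+j₁−j₂=1  J−j₁+j₂=6  j₁+j₂+J+1=8
(j₁±m₁, j₂±m₂, J±M) = (0,1,5,1,5,2)
P² = 28800/7
sum k=0..0:
  [0] +1/120 = 1/120
S = 1/120
C² = P²·S² = 2/7 ; C = +0.534522

+0.534522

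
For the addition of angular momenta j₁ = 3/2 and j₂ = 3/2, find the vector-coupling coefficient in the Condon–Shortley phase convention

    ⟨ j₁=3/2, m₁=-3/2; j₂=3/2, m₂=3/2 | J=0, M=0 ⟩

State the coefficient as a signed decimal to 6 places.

−√(1/4) = -0.500000

√[1·3!0!0!/4! · 0!3!3!0!0!0!] = √(9)
  +(−1)^3/∏(3,0,0,0,0,0)! = -1/6  (running -1/6)
⟨..|..⟩ = √(9)·(-1/6) = -0.500000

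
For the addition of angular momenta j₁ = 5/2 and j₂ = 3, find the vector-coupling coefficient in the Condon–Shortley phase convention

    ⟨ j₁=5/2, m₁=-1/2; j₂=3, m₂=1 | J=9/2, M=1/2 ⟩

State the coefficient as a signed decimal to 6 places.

−√(160/693) = -0.480500

j₁+j₂−J=1  J+j₁−j₂=4  J−j₁+j₂=5  j₁+j₂+J+1=11
(j₁±m₁, j₂±m₂, J±M) = (2,3,4,2,5,4)
P² = 92160/77
sum k=0..1:
  [0] +1/144 = 1/144
  [1] −1/48 = -1/48
S = -1/72
C² = P²·S² = 160/693 ; C = -0.480500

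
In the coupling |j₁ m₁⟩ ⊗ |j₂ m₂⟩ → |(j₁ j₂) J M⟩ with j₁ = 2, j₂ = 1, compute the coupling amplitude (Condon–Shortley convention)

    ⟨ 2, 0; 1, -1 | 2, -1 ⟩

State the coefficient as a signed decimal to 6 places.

+√(1/2) ≈ +0.707107

triangle: 1!·3!·1!/6! = 6/720
(j±m)!: 2!·2!·0!·2!·1!·3! = 48
prefactor² = (2J+1)·Δ·N² = 2
  k=0: +1/(0!·1!·2!·0!·1!·1!) = 1/2
Σ = 1/2  ⇒  CG² = 2·1/2² = 1/2
CG = +√(1/2) = +0.707107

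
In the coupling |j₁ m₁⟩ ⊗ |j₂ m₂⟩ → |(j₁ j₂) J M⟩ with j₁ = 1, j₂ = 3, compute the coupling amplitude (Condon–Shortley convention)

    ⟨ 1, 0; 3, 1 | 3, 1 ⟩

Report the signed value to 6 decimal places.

-0.288675  (= −√(1/12))

triangle: 1!·1!·5!/8! = 120/40320
(j±m)!: 1!·1!·4!·2!·4!·2! = 2304
prefactor² = (2J+1)·Δ·N² = 48
  k=0: +1/(0!·1!·1!·4!·0!·1!) = 1/24
  k=1: −1/(1!·0!·0!·3!·1!·2!) = -1/12
Σ = -1/24  ⇒  CG² = 48·(-1/24)² = 1/12
CG = −√(1/12) = -0.288675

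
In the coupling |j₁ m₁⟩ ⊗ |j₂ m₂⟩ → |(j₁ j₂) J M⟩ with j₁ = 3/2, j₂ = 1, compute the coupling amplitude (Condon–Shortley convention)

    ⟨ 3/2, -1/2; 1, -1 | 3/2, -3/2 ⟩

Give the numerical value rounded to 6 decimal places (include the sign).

+√(2/5) ≈ +0.632456

triangle: 1!·2!·1!/5! = 2/120
(j±m)!: 1!·2!·0!·2!·0!·3! = 24
prefactor² = (2J+1)·Δ·N² = 8/5
  k=0: +1/(0!·1!·2!·0!·0!·1!) = 1/2
Σ = 1/2  ⇒  CG² = 8/5·1/2² = 2/5
CG = +√(2/5) = +0.632456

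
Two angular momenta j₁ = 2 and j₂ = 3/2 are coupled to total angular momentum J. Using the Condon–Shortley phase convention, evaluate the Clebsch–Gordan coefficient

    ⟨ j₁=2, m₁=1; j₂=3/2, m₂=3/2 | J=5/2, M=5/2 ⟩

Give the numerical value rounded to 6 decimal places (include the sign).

triangle: 1!×3!×2!/7! = 12/5040
(j±m)!: 3!×1!×3!×0!×5!×0! = 4320
prefactor² = (2J+1)×Δ×N² = 432/7
  k=1: −1/(1!×0!×0!×2!×3!×0!) = -1/12
Σ = -1/12  ⇒  CG² = 432/7×(-1/12)² = 3/7
CG = −√(3/7) = -0.654654

−√(3/7) ≈ -0.654654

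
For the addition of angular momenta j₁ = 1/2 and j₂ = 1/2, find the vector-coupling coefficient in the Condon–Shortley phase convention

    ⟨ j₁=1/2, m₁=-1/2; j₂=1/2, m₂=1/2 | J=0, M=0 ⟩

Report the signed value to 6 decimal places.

√[1·1!0!0!/2! · 0!1!1!0!0!0!] = √(1/2)
  +(−1)^1/∏(1,0,0,0,0,0)! = -1  (running -1)
⟨..|..⟩ = √(1/2)·(-1) = -0.707107

−√(1/2) = -0.707107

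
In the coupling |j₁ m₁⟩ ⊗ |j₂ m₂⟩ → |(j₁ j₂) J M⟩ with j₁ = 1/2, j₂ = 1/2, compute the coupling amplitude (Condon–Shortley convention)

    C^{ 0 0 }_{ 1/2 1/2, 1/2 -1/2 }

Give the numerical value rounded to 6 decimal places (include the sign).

triangle: 1!*0!*0!/2! = 1/2
(j±m)!: 1!*0!*0!*1!*0!*0! = 1
prefactor² = (2J+1)*Δ*N² = 1/2
  k=0: +1/(0!*1!*0!*0!*0!*0!) = 1
Σ = 1  ⇒  CG² = 1/2*1² = 1/2
CG = +√(1/2) = +0.707107

+0.707107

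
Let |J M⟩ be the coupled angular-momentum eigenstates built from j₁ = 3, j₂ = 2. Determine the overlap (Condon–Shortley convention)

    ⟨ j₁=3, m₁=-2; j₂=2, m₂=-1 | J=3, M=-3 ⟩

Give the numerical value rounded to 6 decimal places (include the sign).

j₁+j₂−J=2  J+j₁−j₂=4  J−j₁+j₂=2  j₁+j₂+J+1=9
(j₁±m₁, j₂±m₂, J±M) = (1,5,1,3,0,6)
P² = 960
sum k=1..1:
  [1] −1/48 = -1/48
S = -1/48
C² = P²·S² = 5/12 ; C = -0.645497

-0.645497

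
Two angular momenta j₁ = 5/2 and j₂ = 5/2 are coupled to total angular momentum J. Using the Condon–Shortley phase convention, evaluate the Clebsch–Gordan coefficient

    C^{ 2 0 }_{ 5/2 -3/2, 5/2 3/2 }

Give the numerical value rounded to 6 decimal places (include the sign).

−√(1/84) = -0.109109

triangle: 3!·2!·2!/8! = 24/40320
(j±m)!: 1!·4!·4!·1!·2!·2! = 2304
prefactor² = (2J+1)·Δ·N² = 48/7
  k=2: +1/(2!·1!·2!·2!·0!·0!) = 1/8
  k=3: −1/(3!·0!·1!·1!·1!·1!) = -1/6
Σ = -1/24  ⇒  CG² = 48/7·(-1/24)² = 1/84
CG = −√(1/84) = -0.109109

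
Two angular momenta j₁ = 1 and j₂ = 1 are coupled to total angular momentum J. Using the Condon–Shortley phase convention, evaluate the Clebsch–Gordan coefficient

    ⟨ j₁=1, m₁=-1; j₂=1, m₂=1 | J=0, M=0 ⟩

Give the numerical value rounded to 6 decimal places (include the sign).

triangle: 2!·0!·0!/3! = 2/6
(j±m)!: 0!·2!·2!·0!·0!·0! = 4
prefactor² = (2J+1)·Δ·N² = 4/3
  k=2: +1/(2!·0!·0!·0!·0!·0!) = 1/2
Σ = 1/2  ⇒  CG² = 4/3·1/2² = 1/3
CG = +√(1/3) = +0.577350

+0.577350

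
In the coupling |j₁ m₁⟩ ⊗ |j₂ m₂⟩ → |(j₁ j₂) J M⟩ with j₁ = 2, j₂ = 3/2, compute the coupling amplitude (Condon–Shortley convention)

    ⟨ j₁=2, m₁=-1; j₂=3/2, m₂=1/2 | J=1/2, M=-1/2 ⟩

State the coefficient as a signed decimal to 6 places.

+0.547723

√[2·3!1!0!/5! · 1!3!2!1!0!1!] = √(6/5)
  +(−1)^2/∏(2,1,1,0,0,0)! = 1/2  (running 1/2)
⟨..|..⟩ = √(6/5)·(1/2) = +0.547723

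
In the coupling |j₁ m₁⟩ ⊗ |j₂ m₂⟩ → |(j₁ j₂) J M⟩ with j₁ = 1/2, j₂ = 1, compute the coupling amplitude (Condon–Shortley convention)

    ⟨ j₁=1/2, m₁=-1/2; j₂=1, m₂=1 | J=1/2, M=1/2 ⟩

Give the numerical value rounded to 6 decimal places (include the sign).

−√(2/3) = -0.816497

triangle: 1!×0!×1!/3! = 1/6
(j±m)!: 0!×1!×2!×0!×1!×0! = 2
prefactor² = (2J+1)×Δ×N² = 2/3
  k=1: −1/(1!×0!×0!×1!×0!×0!) = -1
Σ = -1  ⇒  CG² = 2/3×(-1)² = 2/3
CG = −√(2/3) = -0.816497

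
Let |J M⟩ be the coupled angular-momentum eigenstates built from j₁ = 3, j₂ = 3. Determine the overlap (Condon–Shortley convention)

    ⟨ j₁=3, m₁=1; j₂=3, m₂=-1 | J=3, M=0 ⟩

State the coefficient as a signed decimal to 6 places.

−√(1/6) = -0.408248

√[7·3!3!3!/10! · 4!2!2!4!3!3!] = √(864/25)
  +(−1)^0/∏(0,3,2,2,1,1)! = 1/24  (running 1/24)
  +(−1)^1/∏(1,2,1,1,2,2)! = -1/8  (running -1/12)
  +(−1)^2/∏(2,1,0,0,3,3)! = 1/72  (running -5/72)
⟨..|..⟩ = √(864/25)·(-5/72) = -0.408248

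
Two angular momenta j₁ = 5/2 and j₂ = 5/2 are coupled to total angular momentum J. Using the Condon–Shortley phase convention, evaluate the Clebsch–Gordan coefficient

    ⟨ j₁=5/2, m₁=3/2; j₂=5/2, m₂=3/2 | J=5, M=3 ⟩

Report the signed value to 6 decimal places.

+√(5/9) ≈ +0.745356

√[11·0!5!5!/11! · 4!1!4!1!8!2!] = √(184320)
  +(−1)^0/∏(0,0,1,4,4,1)! = 1/576  (running 1/576)
⟨..|..⟩ = √(184320)·(1/576) = +0.745356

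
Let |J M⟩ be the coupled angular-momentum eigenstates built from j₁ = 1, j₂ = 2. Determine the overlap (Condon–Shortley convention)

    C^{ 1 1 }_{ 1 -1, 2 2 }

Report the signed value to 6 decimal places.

triangle: 2!·0!·2!/5! = 4/120
(j±m)!: 0!·2!·4!·0!·2!·0! = 96
prefactor² = (2J+1)·Δ·N² = 48/5
  k=2: +1/(2!·0!·0!·2!·0!·0!) = 1/4
Σ = 1/4  ⇒  CG² = 48/5·1/4² = 3/5
CG = +√(3/5) = +0.774597

+0.774597  (= +√(3/5))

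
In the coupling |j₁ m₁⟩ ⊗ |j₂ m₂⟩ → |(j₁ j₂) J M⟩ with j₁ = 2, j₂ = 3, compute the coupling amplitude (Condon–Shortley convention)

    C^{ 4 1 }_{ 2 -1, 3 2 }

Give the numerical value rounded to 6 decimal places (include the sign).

-0.591608  (= −√(7/20))

j₁+j₂−J=1  J+j₁−j₂=3  J−j₁+j₂=5  j₁+j₂+J+1=10
(j₁±m₁, j₂±m₂, J±M) = (1,3,5,1,5,3)
P² = 6480/7
sum k=0..1:
  [0] +1/720 = 1/720
  [1] −1/48 = -1/48
S = -7/360
C² = P²·S² = 7/20 ; C = -0.591608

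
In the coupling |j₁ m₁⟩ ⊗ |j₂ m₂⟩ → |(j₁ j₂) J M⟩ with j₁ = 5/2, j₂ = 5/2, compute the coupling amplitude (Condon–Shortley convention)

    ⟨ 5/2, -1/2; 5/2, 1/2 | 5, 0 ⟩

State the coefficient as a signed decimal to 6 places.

+0.629941  (= +√(25/63))

j₁+j₂−J=0  J+j₁−j₂=5  J−j₁+j₂=5  j₁+j₂+J+1=11
(j₁±m₁, j₂±m₂, J±M) = (2,3,3,2,5,5)
P² = 57600/7
sum k=0..0:
  [0] +1/144 = 1/144
S = 1/144
C² = P²·S² = 25/63 ; C = +0.629941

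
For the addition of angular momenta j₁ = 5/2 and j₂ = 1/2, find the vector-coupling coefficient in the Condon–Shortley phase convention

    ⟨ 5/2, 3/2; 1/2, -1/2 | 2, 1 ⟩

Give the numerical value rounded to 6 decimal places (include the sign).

+0.816497

triangle: 1!*4!*0!/6! = 24/720
(j±m)!: 4!*1!*0!*1!*3!*1! = 144
prefactor² = (2J+1)*Δ*N² = 24
  k=0: +1/(0!*1!*1!*0!*3!*0!) = 1/6
Σ = 1/6  ⇒  CG² = 24*1/6² = 2/3
CG = +√(2/3) = +0.816497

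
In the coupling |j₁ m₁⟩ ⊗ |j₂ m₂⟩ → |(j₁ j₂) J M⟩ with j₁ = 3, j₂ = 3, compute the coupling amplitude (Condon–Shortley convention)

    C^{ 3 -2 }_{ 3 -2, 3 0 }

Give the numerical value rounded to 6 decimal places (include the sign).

+√(1/6) ≈ +0.408248

j₁+j₂−J=3  J+j₁−j₂=3  J−j₁+j₂=3  j₁+j₂+J+1=10
(j₁±m₁, j₂±m₂, J±M) = (1,5,3,3,1,5)
P² = 216
sum k=2..3:
  [2] +1/24 = 1/24
  [3] −1/72 = -1/72
S = 1/36
C² = P²·S² = 1/6 ; C = +0.408248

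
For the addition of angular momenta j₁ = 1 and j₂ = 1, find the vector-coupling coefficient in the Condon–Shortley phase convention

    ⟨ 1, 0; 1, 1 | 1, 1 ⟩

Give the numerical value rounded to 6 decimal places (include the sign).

−√(1/2) ≈ -0.707107

triangle: 1!·1!·1!/4! = 1/24
(j±m)!: 1!·1!·2!·0!·2!·0! = 4
prefactor² = (2J+1)·Δ·N² = 1/2
  k=1: −1/(1!·0!·0!·1!·1!·0!) = -1
Σ = -1  ⇒  CG² = 1/2·(-1)² = 1/2
CG = −√(1/2) = -0.707107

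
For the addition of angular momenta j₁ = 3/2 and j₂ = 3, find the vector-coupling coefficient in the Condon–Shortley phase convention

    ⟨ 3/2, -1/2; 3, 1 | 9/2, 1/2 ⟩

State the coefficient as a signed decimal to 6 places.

triangle: 0!×3!×6!/10! = 4320/3628800
(j±m)!: 1!×2!×4!×2!×5!×4! = 276480
prefactor² = (2J+1)×Δ×N² = 23040/7
  k=0: +1/(0!×0!×2!×4!×1!×2!) = 1/96
Σ = 1/96  ⇒  CG² = 23040/7×1/96² = 5/14
CG = +√(5/14) = +0.597614

+√(5/14) ≈ +0.597614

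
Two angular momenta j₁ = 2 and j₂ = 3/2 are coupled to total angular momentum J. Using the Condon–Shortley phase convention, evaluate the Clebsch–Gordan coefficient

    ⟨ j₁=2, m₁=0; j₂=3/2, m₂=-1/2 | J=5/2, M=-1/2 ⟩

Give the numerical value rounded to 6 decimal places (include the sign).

triangle: 1!·3!·2!/7! = 12/5040
(j±m)!: 2!·2!·1!·2!·2!·3! = 96
prefactor² = (2J+1)·Δ·N² = 48/35
  k=0: +1/(0!·1!·2!·1!·1!·1!) = 1/2
  k=1: −1/(1!·0!·1!·0!·2!·2!) = -1/4
Σ = 1/4  ⇒  CG² = 48/35·1/4² = 3/35
CG = +√(3/35) = +0.292770

+√(3/35) = +0.292770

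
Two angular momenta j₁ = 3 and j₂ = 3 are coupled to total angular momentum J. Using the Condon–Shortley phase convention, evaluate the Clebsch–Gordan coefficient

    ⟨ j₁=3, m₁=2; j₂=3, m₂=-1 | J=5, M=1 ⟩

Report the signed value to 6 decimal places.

j₁+j₂−J=1  J+j₁−j₂=5  J−j₁+j₂=5  j₁+j₂+J+1=12
(j₁±m₁, j₂±m₂, J±M) = (5,1,2,4,6,4)
P² = 230400/7
sum k=0..1:
  [0] +1/288 = 1/288
  [1] −1/2880 = -1/2880
S = 1/320
C² = P²·S² = 9/28 ; C = +0.566947

+√(9/28) = +0.566947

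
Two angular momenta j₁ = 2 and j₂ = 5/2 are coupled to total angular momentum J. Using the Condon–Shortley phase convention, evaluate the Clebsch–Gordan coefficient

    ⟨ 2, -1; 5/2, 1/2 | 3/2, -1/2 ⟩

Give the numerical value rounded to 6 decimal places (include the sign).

+0.487950  (= +√(5/21))

j₁+j₂−J=3  J+j₁−j₂=1  J−j₁+j₂=2  j₁+j₂+J+1=7
(j₁±m₁, j₂±m₂, J±M) = (1,3,3,2,1,2)
P² = 48/35
sum k=2..3:
  [2] +1/2 = 1/2
  [3] −1/12 = -1/12
S = 5/12
C² = P²·S² = 5/21 ; C = +0.487950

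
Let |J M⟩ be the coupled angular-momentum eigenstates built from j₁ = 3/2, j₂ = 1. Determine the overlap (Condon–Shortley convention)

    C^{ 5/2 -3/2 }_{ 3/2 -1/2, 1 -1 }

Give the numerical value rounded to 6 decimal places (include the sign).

+0.774597

triangle: 0!×3!×2!/6! = 12/720
(j±m)!: 1!×2!×0!×2!×1!×4! = 96
prefactor² = (2J+1)×Δ×N² = 48/5
  k=0: +1/(0!×0!×2!×0!×1!×2!) = 1/4
Σ = 1/4  ⇒  CG² = 48/5×1/4² = 3/5
CG = +√(3/5) = +0.774597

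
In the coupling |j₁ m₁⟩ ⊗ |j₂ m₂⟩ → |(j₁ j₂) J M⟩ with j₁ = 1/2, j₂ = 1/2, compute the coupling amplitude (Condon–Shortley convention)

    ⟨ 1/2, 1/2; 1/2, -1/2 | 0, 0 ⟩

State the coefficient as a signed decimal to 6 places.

j₁+j₂−J=1  J+j₁−j₂=0  J−j₁+j₂=0  j₁+j₂+J+1=2
(j₁±m₁, j₂±m₂, J±M) = (1,0,0,1,0,0)
P² = 1/2
sum k=0..0:
  [0] +1/1 = 1
S = 1
C² = P²·S² = 1/2 ; C = +0.707107

+√(1/2) ≈ +0.707107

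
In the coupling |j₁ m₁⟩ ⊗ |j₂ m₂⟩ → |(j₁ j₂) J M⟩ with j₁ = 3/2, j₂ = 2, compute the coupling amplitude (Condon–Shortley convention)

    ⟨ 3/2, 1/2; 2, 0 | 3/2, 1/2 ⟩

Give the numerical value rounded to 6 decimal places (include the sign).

−√(1/5) = -0.447214

j₁+j₂−J=2  J+j₁−j₂=1  J−j₁+j₂=2  j₁+j₂+J+1=6
(j₁±m₁, j₂±m₂, J±M) = (2,1,2,2,2,1)
P² = 16/45
sum k=0..1:
  [0] +1/4 = 1/4
  [1] −1/1 = -1
S = -3/4
C² = P²·S² = 1/5 ; C = -0.447214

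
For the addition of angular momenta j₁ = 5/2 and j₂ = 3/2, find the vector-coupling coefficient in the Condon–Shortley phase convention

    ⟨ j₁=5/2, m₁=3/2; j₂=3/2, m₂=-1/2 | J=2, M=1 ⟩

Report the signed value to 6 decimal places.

+0.154303  (= +√(1/42))

√[5·2!3!1!/7! · 4!1!1!2!3!1!] = √(24/7)
  +(−1)^0/∏(0,2,1,1,2,0)! = 1/4  (running 1/4)
  +(−1)^1/∏(1,1,0,0,3,1)! = -1/6  (running 1/12)
⟨..|..⟩ = √(24/7)·(1/12) = +0.154303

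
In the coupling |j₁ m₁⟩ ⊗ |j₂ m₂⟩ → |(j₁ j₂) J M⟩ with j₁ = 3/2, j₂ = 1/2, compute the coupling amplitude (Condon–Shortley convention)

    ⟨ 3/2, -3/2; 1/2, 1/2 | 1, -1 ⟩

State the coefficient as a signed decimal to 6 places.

−√(3/4) ≈ -0.866025

triangle: 1!*2!*0!/4! = 2/24
(j±m)!: 0!*3!*1!*0!*0!*2! = 12
prefactor² = (2J+1)*Δ*N² = 3
  k=1: −1/(1!*0!*2!*0!*0!*0!) = -1/2
Σ = -1/2  ⇒  CG² = 3*(-1/2)² = 3/4
CG = −√(3/4) = -0.866025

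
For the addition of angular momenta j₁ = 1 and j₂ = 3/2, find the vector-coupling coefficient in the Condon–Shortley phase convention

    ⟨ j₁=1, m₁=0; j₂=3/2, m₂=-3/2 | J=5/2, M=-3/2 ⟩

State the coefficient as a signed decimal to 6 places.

√[6·0!2!3!/6! · 1!1!0!3!1!4!] = √(72/5)
  +(−1)^0/∏(0,0,1,0,1,3)! = 1/6  (running 1/6)
⟨..|..⟩ = √(72/5)·(1/6) = +0.632456

+√(2/5) ≈ +0.632456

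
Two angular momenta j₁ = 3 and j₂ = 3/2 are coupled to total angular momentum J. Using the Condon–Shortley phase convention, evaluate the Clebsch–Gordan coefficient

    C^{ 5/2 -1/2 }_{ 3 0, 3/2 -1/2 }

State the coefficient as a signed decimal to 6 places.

√[6·2!4!1!/8! · 3!3!1!2!2!3!] = √(216/35)
  +(−1)^0/∏(0,2,3,1,1,0)! = 1/12  (running 1/12)
  +(−1)^1/∏(1,1,2,0,2,1)! = -1/4  (running -1/6)
⟨..|..⟩ = √(216/35)·(-1/6) = -0.414039

−√(6/35) = -0.414039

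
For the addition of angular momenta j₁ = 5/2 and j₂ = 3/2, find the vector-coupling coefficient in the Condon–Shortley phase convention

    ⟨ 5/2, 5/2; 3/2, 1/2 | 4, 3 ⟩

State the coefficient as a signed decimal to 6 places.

+√(3/8) ≈ +0.612372

triangle: 0!*5!*3!/9! = 720/362880
(j±m)!: 5!*0!*2!*1!*7!*1! = 1209600
prefactor² = (2J+1)*Δ*N² = 21600
  k=0: +1/(0!*0!*0!*2!*5!*1!) = 1/240
Σ = 1/240  ⇒  CG² = 21600*1/240² = 3/8
CG = +√(3/8) = +0.612372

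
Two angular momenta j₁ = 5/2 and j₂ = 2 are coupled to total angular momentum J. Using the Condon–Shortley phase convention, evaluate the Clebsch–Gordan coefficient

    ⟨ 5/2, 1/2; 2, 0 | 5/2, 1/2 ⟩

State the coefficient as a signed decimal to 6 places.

√[6·2!3!2!/8! · 3!2!2!2!3!2!] = √(72/35)
  +(−1)^0/∏(0,2,2,2,1,0)! = 1/8  (running 1/8)
  +(−1)^1/∏(1,1,1,1,2,1)! = -1/2  (running -3/8)
  +(−1)^2/∏(2,0,0,0,3,2)! = 1/24  (running -1/3)
⟨..|..⟩ = √(72/35)·(-1/3) = -0.478091

−√(8/35) = -0.478091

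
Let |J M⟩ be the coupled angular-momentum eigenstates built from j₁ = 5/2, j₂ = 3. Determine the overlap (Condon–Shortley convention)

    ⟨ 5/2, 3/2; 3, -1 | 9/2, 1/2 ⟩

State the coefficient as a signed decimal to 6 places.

triangle: 1!·4!·5!/11! = 2880/39916800
(j±m)!: 4!·1!·2!·4!·5!·4! = 3317760
prefactor² = (2J+1)·Δ·N² = 184320/77
  k=0: +1/(0!·1!·1!·2!·3!·3!) = 1/72
  k=1: −1/(1!·0!·0!·1!·4!·4!) = -1/576
Σ = 7/576  ⇒  CG² = 184320/77·7/576² = 35/99
CG = +√(35/99) = +0.594588

+0.594588  (= +√(35/99))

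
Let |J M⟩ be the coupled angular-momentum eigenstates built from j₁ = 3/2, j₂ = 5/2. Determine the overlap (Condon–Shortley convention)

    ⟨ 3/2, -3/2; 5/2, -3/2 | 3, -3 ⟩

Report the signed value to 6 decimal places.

j₁+j₂−J=1  J+j₁−j₂=2  J−j₁+j₂=4  j₁+j₂+J+1=8
(j₁±m₁, j₂±m₂, J±M) = (0,3,1,4,0,6)
P² = 864
sum k=1..1:
  [1] −1/48 = -1/48
S = -1/48
C² = P²·S² = 3/8 ; C = -0.612372

-0.612372  (= −√(3/8))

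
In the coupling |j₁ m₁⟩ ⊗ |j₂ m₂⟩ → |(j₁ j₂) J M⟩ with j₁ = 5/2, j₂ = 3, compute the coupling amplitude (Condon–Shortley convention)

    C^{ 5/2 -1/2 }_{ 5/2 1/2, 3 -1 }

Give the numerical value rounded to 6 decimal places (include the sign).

−√(8/35) ≈ -0.478091

triangle: 3!*2!*3!/9! = 72/362880
(j±m)!: 3!*2!*2!*4!*2!*3! = 6912
prefactor² = (2J+1)*Δ*N² = 288/35
  k=0: +1/(0!*3!*2!*2!*0!*1!) = 1/24
  k=1: −1/(1!*2!*1!*1!*1!*2!) = -1/4
  k=2: +1/(2!*1!*0!*0!*2!*3!) = 1/24
Σ = -1/6  ⇒  CG² = 288/35*(-1/6)² = 8/35
CG = −√(8/35) = -0.478091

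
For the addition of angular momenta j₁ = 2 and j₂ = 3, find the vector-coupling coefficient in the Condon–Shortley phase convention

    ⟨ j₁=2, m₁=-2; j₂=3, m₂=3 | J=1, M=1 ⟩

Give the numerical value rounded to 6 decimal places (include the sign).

+√(3/7) = +0.654654

triangle: 4!·0!·2!/7! = 48/5040
(j±m)!: 0!·4!·6!·0!·2!·0! = 34560
prefactor² = (2J+1)·Δ·N² = 6912/7
  k=4: +1/(4!·0!·0!·2!·0!·0!) = 1/48
Σ = 1/48  ⇒  CG² = 6912/7·1/48² = 3/7
CG = +√(3/7) = +0.654654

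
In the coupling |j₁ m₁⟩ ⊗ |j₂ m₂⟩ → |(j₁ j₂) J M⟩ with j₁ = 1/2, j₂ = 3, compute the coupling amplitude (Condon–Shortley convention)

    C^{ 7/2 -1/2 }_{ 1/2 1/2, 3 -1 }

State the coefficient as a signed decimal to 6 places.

√[8·0!1!6!/8! · 1!0!2!4!3!4!] = √(6912/7)
  +(−1)^0/∏(0,0,0,2,1,4)! = 1/48  (running 1/48)
⟨..|..⟩ = √(6912/7)·(1/48) = +0.654654

+√(3/7) = +0.654654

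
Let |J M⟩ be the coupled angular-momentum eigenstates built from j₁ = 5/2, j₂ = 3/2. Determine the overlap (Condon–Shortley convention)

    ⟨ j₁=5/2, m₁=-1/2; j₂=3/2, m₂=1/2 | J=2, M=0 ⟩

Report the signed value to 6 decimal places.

−√(1/14) ≈ -0.267261

triangle: 2!×3!×1!/7! = 12/5040
(j±m)!: 2!×3!×2!×1!×2!×2! = 96
prefactor² = (2J+1)×Δ×N² = 8/7
  k=1: −1/(1!×1!×2!×1!×1!×0!) = -1/2
  k=2: +1/(2!×0!×1!×0!×2!×1!) = 1/4
Σ = -1/4  ⇒  CG² = 8/7×(-1/4)² = 1/14
CG = −√(1/14) = -0.267261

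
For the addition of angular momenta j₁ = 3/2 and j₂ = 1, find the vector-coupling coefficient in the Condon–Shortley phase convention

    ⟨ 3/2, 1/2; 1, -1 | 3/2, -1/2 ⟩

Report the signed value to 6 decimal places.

+0.730297  (= +√(8/15))

√[4·1!2!1!/5! · 2!1!0!2!1!2!] = √(8/15)
  +(−1)^0/∏(0,1,1,0,1,1)! = 1  (running 1)
⟨..|..⟩ = √(8/15)·(1) = +0.730297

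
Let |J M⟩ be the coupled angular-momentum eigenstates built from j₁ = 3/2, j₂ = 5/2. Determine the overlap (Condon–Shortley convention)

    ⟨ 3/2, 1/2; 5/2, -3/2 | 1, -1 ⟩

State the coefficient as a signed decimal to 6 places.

j₁+j₂−J=3  J+j₁−j₂=0  J−j₁+j₂=2  j₁+j₂+J+1=6
(j₁±m₁, j₂±m₂, J±M) = (2,1,1,4,0,2)
P² = 24/5
sum k=1..1:
  [1] −1/4 = -1/4
S = -1/4
C² = P²·S² = 3/10 ; C = -0.547723

-0.547723  (= −√(3/10))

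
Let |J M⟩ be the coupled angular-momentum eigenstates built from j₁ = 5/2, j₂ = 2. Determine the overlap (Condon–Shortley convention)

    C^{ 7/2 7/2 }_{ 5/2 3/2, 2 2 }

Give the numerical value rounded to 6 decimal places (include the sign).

−√(4/9) ≈ -0.666667

triangle: 1!×4!×3!/9! = 144/362880
(j±m)!: 4!×1!×4!×0!×7!×0! = 2903040
prefactor² = (2J+1)×Δ×N² = 9216
  k=1: −1/(1!×0!×0!×3!×4!×0!) = -1/144
Σ = -1/144  ⇒  CG² = 9216×(-1/144)² = 4/9
CG = −√(4/9) = -0.666667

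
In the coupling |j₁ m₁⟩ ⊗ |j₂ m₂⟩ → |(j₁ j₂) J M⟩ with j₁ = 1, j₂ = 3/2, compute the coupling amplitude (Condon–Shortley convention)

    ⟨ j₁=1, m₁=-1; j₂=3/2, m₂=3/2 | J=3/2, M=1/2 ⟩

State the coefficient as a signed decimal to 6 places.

−√(2/5) ≈ -0.632456

√[4·1!1!2!/5! · 0!2!3!0!2!1!] = √(8/5)
  +(−1)^1/∏(1,0,1,2,0,0)! = -1/2  (running -1/2)
⟨..|..⟩ = √(8/5)·(-1/2) = -0.632456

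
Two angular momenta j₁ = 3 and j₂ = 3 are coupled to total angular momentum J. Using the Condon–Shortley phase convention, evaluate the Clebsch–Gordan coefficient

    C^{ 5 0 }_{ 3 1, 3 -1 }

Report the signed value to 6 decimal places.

+0.545545  (= +√(25/84))

j₁+j₂−J=1  J+j₁−j₂=5  J−j₁+j₂=5  j₁+j₂+J+1=12
(j₁±m₁, j₂±m₂, J±M) = (4,2,2,4,5,5)
P² = 76800/7
sum k=0..1:
  [0] +1/144 = 1/144
  [1] −1/576 = -1/576
S = 1/192
C² = P²·S² = 25/84 ; C = +0.545545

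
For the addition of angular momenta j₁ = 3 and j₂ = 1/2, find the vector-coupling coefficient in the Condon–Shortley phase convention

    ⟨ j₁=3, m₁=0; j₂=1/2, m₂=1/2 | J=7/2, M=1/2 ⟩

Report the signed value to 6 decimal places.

+√(4/7) = +0.755929

√[8·0!6!1!/8! · 3!3!1!0!4!3!] = √(5184/7)
  +(−1)^0/∏(0,0,3,1,3,0)! = 1/36  (running 1/36)
⟨..|..⟩ = √(5184/7)·(1/36) = +0.755929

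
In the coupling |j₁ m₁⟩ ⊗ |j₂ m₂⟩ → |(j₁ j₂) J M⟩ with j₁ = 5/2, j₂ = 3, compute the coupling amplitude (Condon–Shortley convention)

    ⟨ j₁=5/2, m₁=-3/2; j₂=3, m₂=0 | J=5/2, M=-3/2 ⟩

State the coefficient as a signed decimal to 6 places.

+√(7/30) = +0.483046

√[6·3!2!3!/9! · 1!4!3!3!1!4!] = √(864/35)
  +(−1)^2/∏(2,1,2,1,0,2)! = 1/8  (running 1/8)
  +(−1)^3/∏(3,0,1,0,1,3)! = -1/36  (running 7/72)
⟨..|..⟩ = √(864/35)·(7/72) = +0.483046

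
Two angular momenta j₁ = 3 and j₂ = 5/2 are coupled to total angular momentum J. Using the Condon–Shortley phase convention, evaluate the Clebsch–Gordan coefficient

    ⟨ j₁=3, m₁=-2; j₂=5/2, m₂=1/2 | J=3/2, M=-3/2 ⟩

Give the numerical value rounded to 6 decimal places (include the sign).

-0.534522  (= −√(2/7))

√[4·4!2!1!/8! · 1!5!3!2!0!3!] = √(288/7)
  +(−1)^3/∏(3,1,2,0,0,1)! = -1/12  (running -1/12)
⟨..|..⟩ = √(288/7)·(-1/12) = -0.534522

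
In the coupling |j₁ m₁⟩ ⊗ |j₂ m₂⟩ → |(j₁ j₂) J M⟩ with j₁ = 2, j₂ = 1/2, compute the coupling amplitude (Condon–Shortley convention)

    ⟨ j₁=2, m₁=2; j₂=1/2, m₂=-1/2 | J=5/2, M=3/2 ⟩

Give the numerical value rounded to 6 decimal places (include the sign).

+√(1/5) ≈ +0.447214

j₁+j₂−J=0  J+j₁−j₂=4  J−j₁+j₂=1  j₁+j₂+J+1=6
(j₁±m₁, j₂±m₂, J±M) = (4,0,0,1,4,1)
P² = 576/5
sum k=0..0:
  [0] +1/24 = 1/24
S = 1/24
C² = P²·S² = 1/5 ; C = +0.447214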